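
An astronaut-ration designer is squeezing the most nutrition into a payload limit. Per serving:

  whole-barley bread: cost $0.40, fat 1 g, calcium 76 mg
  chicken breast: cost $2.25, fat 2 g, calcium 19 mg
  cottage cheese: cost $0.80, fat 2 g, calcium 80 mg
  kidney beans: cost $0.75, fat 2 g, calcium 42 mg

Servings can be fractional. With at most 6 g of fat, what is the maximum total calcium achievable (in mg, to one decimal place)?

Calcium per g fat: whole-barley bread 76, cottage cheese 40, kidney beans 21, chicken breast 9.5.
With no serving limits, spend the whole fat allowance on whole-barley bread: 6 g / 1 g × 76 mg = 456.0 mg.

456.0 mg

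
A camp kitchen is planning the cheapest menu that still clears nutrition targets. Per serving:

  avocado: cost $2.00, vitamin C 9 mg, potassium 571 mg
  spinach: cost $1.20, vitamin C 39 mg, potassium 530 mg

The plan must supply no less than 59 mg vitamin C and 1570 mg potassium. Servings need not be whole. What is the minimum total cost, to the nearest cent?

For a min-cost LP with two ≥-constraints, a basic feasible solution has at most two positive variables.
avocado only: max(59/9, 1570/571) = 6.556 servings → $13.11.
spinach only: max(59/39, 1570/530) = 2.962 servings → $3.55.
avocado + spinach with both tight: 1.712 servings and 1.118 servings → $4.77.
Cheapest feasible corner: $3.55.

$3.55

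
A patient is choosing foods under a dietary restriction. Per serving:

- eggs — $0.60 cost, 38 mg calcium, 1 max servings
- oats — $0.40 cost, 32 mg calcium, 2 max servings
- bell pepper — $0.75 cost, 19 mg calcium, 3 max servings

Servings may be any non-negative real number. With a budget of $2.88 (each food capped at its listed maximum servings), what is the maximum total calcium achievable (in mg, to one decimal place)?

139.5 mg

Calcium per dollar: oats 80, eggs 63.33, bell pepper 25.33.
Take 2 servings of oats: spends $0.80, +64.0 mg calcium (running total 64.0 mg).
Take 1 serving of eggs: spends $0.60, +38.0 mg calcium (running total 102.0 mg).
Take 1.973 servings of bell pepper: spends $1.48, +37.5 mg calcium (running total 139.5 mg).
Greedy by best ratio exhausts the cost allowance optimally: 139.5 mg.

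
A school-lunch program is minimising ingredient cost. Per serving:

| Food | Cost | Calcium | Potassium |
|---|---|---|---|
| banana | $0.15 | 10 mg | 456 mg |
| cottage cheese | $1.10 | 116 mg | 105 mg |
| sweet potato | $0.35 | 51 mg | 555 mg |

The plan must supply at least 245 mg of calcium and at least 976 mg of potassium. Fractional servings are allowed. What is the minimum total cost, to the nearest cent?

For a min-cost LP with two ≥-constraints, a basic feasible solution has at most two positive variables.
banana only: max(245/10, 976/456) = 24.5 servings → $3.67.
cottage cheese only: max(245/116, 976/105) = 9.295 servings → $10.22.
sweet potato only: max(245/51, 976/555) = 4.804 servings → $1.68.
banana + cottage cheese with both tight: 1.688 servings and 1.967 servings → $2.42.
banana + sweet potato with both targets exact would need a negative amount; discard.
cottage cheese + sweet potato with both tight: 1.46 servings and 1.482 servings → $2.13.
The minimum over all feasible corners is $1.68.

$1.68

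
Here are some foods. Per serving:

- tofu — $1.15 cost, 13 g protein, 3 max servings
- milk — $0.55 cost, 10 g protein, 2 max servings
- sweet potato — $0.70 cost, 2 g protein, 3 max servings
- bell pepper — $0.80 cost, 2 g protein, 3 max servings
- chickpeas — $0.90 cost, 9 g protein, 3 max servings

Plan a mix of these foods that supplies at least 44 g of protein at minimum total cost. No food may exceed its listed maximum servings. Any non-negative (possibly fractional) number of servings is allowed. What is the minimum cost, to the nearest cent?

Cost per g of protein: milk $0.0550, tofu $0.0885, chickpeas $0.1000, sweet potato $0.3500, bell pepper $0.4000.
Take 2 servings of milk: +20.0 g protein for $1.10 (total $1.10, still need 24.0 g).
Take 1.846 servings of tofu: +24.0 g protein for $2.12 (total $3.22, still need 0.0 g).
Filling from the cheapest source first is optimal under one linear minimum: $3.22.

$3.22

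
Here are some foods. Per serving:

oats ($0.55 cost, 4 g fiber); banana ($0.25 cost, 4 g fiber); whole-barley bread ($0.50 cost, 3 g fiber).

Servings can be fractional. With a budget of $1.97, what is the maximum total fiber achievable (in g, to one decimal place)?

Fiber per dollar: banana 16, oats 7.273, whole-barley bread 6.
With no serving limits, spend the whole cost allowance on banana: $1.97 / $0.25 × 4 g = 31.5 g.

31.5 g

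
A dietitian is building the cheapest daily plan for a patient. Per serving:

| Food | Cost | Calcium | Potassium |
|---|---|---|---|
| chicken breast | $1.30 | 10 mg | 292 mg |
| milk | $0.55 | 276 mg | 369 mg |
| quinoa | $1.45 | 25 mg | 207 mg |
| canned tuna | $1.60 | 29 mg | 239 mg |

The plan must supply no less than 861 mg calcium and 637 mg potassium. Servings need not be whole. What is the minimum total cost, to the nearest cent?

An LP optimum is at a vertex; with two nutrient constraints at most two foods are used. Check each candidate.
chicken breast only: max(861/10, 637/292) = 86.1 servings → $111.93.
milk only: max(861/276, 637/369) = 3.12 servings → $1.72.
quinoa only: max(861/25, 637/207) = 34.44 servings → $49.94.
canned tuna only: max(861/29, 637/239) = 29.69 servings → $47.50.
chicken breast + milk with both targets exact would need a negative amount; discard.
chicken breast + quinoa: the both-tight solution has a negative serving — not a feasible corner.
chicken breast + canned tuna: intersection lies outside the first quadrant.
milk + quinoa: the both-tight solution has a negative serving — not a feasible corner.
milk + canned tuna: intersection lies outside the first quadrant.
quinoa + canned tuna with both targets exact would need a negative amount; discard.
Cheapest feasible corner: $1.72.

$1.72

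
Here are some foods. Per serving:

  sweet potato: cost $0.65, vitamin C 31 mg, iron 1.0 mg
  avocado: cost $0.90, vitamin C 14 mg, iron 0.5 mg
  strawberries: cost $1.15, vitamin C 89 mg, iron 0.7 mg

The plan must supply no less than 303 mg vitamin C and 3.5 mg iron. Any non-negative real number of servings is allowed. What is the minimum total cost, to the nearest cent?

$4.28

The cheapest plan sits at a corner of the feasible region — with two constraints it uses at most two foods.
sweet potato only: max(303/31, 3.5/1.0) = 9.774 servings → $6.35.
avocado only: max(303/14, 3.5/0.5) = 21.64 servings → $19.48.
strawberries only: max(303/89, 3.5/0.7) = 5 servings → $5.75.
sweet potato + avocado: the both-tight solution has a negative serving — not a feasible corner.
sweet potato + strawberries with both tight: 1.477 servings and 2.89 servings → $4.28.
avocado + strawberries with both tight: 2.865 servings and 2.954 servings → $5.98.
Cheapest feasible corner: $4.28.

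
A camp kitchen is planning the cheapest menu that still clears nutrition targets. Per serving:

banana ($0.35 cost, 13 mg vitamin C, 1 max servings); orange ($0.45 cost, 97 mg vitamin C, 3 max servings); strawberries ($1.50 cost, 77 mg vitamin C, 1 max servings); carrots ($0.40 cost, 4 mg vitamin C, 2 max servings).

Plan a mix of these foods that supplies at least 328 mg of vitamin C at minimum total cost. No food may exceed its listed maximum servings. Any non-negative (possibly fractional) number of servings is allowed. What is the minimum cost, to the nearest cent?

$2.07

Cost per mg of vitamin C: orange $0.0046, strawberries $0.0195, banana $0.0269, carrots $0.1000.
Take 3 servings of orange: +291.0 mg vitamin C for $1.35 (total $1.35, still need 37.0 mg).
Take 0.4805 servings of strawberries: +37.0 mg vitamin C for $0.72 (total $2.07, still need 0.0 mg).
Filling from the cheapest source first is optimal under one linear minimum: $2.07.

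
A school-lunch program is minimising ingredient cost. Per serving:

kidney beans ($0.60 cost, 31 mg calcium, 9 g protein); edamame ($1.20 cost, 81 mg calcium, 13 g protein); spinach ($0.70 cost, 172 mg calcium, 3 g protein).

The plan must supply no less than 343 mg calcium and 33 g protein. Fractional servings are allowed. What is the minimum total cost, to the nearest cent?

The cheapest plan sits at a corner of the feasible region — with two constraints it uses at most two foods.
kidney beans only: max(343/31, 33/9) = 11.06 servings → $6.64.
edamame only: max(343/81, 33/13) = 4.235 servings → $5.08.
spinach only: max(343/172, 33/3) = 11 servings → $7.70.
kidney beans + edamame with both targets exact would need a negative amount; discard.
kidney beans + spinach with both tight: 3.194 servings and 1.419 servings → $2.91.
edamame + spinach with both tight: 2.332 servings and 0.8961 servings → $3.43.
Cheapest feasible corner: $2.91.

$2.91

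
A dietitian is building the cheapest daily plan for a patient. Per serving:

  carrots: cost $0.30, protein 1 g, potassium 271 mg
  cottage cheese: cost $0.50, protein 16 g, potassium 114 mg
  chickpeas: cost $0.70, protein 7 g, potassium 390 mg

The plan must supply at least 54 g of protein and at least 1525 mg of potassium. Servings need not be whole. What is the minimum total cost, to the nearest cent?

carrots only: max(54/1, 1525/271) = 54 servings → $16.20.
cottage cheese only: max(54/16, 1525/114) = 13.38 servings → $6.69.
chickpeas only: max(54/7, 1525/390) = 7.714 servings → $5.40.
carrots + cottage cheese with both tight: 4.321 servings and 3.105 servings → $2.85.
carrots + chickpeas with both targets exact would need a negative amount; discard.
cottage cheese + chickpeas with both tight: 1.908 servings and 3.352 servings → $3.30.
Cheapest feasible corner: $2.85.

$2.85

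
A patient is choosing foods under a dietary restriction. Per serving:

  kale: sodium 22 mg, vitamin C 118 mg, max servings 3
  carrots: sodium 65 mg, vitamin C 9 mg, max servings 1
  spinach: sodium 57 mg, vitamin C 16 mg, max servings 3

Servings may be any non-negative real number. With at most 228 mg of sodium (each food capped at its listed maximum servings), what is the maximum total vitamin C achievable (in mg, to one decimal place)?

Vitamin C per mg sodium: kale 5.364, spinach 0.2807, carrots 0.1385.
Take 3 servings of kale: uses 66 mg sodium, +354.0 mg vitamin C (running total 354.0 mg).
Take 2.842 servings of spinach: uses 162 mg sodium, +45.5 mg vitamin C (running total 399.5 mg).
Greedy by best ratio exhausts the sodium allowance optimally: 399.5 mg.

399.5 mg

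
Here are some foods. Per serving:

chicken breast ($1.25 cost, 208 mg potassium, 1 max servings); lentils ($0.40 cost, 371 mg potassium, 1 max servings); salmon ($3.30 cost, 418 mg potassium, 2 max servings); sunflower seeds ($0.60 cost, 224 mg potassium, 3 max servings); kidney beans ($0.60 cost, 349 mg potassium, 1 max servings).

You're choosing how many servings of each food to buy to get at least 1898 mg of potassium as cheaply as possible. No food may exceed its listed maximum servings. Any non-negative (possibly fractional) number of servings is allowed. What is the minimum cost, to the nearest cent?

Cost per mg of potassium: lentils $0.0011, kidney beans $0.0017, sunflower seeds $0.0027, chicken breast $0.0060, salmon $0.0079.
Take 1 serving of lentils: +371.0 mg potassium for $0.40 (total $0.40, still need 1527.0 mg).
Take 1 serving of kidney beans: +349.0 mg potassium for $0.60 (total $1.00, still need 1178.0 mg).
Take 3 servings of sunflower seeds: +672.0 mg potassium for $1.80 (total $2.80, still need 506.0 mg).
Take 1 serving of chicken breast: +208.0 mg potassium for $1.25 (total $4.05, still need 298.0 mg).
Take 0.7129 servings of salmon: +298.0 mg potassium for $2.35 (total $6.40, still need 0.0 mg).
Filling from the cheapest source first is optimal under one linear minimum: $6.40.

$6.40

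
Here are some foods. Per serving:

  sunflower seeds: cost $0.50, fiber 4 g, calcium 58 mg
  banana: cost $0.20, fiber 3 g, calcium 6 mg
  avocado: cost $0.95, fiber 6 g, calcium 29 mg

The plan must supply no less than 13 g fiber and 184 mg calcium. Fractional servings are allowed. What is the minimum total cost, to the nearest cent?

Two binding constraints pin down two serving amounts, so the optimal mix uses at most two foods. The candidates are each food alone (scaled to the tighter of fiber/calcium) and each pair with both constraints tight.
sunflower seeds only: max(13/4, 184/58) = 3.25 servings → $1.62.
banana only: max(13/3, 184/6) = 30.67 servings → $6.13.
avocado only: max(13/6, 184/29) = 6.345 servings → $6.03.
sunflower seeds + banana with both tight: 3.16 servings and 0.12 servings → $1.60.
sunflower seeds + avocado with both tight: 3.134 servings and 0.07759 servings → $1.64.
banana + avocado: intersection lies outside the first quadrant.
Cheapest feasible corner: $1.60.

$1.60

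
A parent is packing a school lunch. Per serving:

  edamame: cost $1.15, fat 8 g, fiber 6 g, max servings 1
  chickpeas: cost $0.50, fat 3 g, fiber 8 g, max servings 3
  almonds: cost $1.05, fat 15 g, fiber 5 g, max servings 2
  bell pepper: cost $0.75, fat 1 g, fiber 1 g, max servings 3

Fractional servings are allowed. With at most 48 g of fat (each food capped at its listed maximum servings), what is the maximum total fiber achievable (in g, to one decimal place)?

42.3 g

Fiber per g fat: chickpeas 2.667, bell pepper 1, edamame 0.75, almonds 0.3333.
Take 3 servings of chickpeas: uses 9 g fat, +24.0 g fiber (running total 24.0 g).
Take 3 servings of bell pepper: uses 3 g fat, +3.0 g fiber (running total 27.0 g).
Take 1 serving of edamame: uses 8 g fat, +6.0 g fiber (running total 33.0 g).
Take 1.867 servings of almonds: uses 28 g fat, +9.3 g fiber (running total 42.3 g).
Filling greedily by fiber-per-g fat is optimal for one linear limit, giving 42.3 g.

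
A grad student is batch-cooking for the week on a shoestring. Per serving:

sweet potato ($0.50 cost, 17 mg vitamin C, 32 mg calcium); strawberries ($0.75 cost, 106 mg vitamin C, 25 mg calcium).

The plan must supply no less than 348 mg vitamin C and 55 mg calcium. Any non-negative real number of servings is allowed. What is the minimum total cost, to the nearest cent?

$2.46

The cheapest plan sits at a corner of the feasible region — with two constraints it uses at most two foods.
sweet potato only: max(348/17, 55/32) = 20.47 servings → $10.24.
strawberries only: max(348/106, 55/25) = 3.283 servings → $2.46.
sweet potato + strawberries with both targets exact would need a negative amount; discard.
Cheapest feasible corner: $2.46.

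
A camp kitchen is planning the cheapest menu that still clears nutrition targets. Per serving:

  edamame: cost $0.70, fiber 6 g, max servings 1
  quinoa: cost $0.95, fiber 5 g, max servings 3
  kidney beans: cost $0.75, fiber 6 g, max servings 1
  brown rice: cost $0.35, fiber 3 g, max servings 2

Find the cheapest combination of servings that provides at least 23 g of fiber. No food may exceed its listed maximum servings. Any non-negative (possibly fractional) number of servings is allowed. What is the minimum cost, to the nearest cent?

$3.10

Cost per g of fiber: edamame $0.1167, brown rice $0.1167, kidney beans $0.1250, quinoa $0.1900.
Take 1 serving of edamame: +6.0 g fiber for $0.70 (total $0.70, still need 17.0 g).
Take 2 servings of brown rice: +6.0 g fiber for $0.70 (total $1.40, still need 11.0 g).
Take 1 serving of kidney beans: +6.0 g fiber for $0.75 (total $2.15, still need 5.0 g).
Take 1 serving of quinoa: +5.0 g fiber for $0.95 (total $3.10, still need 0.0 g).
Filling from the cheapest source first is optimal under one linear minimum: $3.10.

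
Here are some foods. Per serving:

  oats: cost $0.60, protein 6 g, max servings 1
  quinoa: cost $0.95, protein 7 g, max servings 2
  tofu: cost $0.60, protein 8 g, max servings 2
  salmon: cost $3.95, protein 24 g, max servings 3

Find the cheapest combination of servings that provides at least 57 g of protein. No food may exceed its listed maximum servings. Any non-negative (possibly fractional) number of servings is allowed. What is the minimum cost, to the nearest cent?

Cost per g of protein: tofu $0.0750, oats $0.1000, quinoa $0.1357, salmon $0.1646.
Take 2 servings of tofu: +16.0 g protein for $1.20 (total $1.20, still need 41.0 g).
Take 1 serving of oats: +6.0 g protein for $0.60 (total $1.80, still need 35.0 g).
Take 2 servings of quinoa: +14.0 g protein for $1.90 (total $3.70, still need 21.0 g).
Take 0.875 servings of salmon: +21.0 g protein for $3.46 (total $7.16, still need 0.0 g).
Filling from the cheapest source first is optimal under one linear minimum: $7.16.

$7.16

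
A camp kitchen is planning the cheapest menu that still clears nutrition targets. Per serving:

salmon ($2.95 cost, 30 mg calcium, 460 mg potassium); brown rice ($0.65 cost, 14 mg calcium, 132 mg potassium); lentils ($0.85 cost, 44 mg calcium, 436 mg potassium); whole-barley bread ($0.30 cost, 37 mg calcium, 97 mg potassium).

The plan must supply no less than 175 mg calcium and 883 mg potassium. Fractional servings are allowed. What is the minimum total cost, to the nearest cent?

$2.07

Compare the cost at each extreme point of the feasible region.
salmon only: max(175/30, 883/460) = 5.833 servings → $17.21.
brown rice only: max(175/14, 883/132) = 12.5 servings → $8.12.
lentils only: max(175/44, 883/436) = 3.977 servings → $3.38.
whole-barley bread only: max(175/37, 883/97) = 9.103 servings → $2.73.
salmon + brown rice with both targets exact would need a negative amount; discard.
salmon + lentils: the both-tight solution has a negative serving — not a feasible corner.
salmon + whole-barley bread with both tight: 1.112 servings and 3.828 servings → $4.43.
brown rice + lentils: the both-tight solution has a negative serving — not a feasible corner.
brown rice + whole-barley bread with both tight: 4.452 servings and 3.045 servings → $3.81.
lentils + whole-barley bread with both tight: 1.323 servings and 3.156 servings → $2.07.
Cheapest feasible corner: $2.07.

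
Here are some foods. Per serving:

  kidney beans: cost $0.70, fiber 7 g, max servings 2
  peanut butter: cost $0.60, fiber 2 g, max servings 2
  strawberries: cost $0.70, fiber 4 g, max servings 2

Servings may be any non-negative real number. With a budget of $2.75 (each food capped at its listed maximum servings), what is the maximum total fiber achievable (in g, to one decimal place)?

21.7 g

Fiber per dollar: kidney beans 10, strawberries 5.714, peanut butter 3.333.
Take 2 servings of kidney beans: spends $1.40, +14.0 g fiber (running total 14.0 g).
Take 1.929 servings of strawberries: spends $1.35, +7.7 g fiber (running total 21.7 g).
Greedy by best ratio exhausts the cost allowance optimally: 21.7 g.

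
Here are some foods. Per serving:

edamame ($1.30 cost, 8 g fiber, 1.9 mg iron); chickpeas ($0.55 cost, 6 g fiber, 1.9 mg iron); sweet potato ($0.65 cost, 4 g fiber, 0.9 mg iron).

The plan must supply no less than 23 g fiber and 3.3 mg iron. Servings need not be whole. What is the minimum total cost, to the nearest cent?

$2.11

This is a tiny linear program; its minimum lies at a vertex of the feasible set. List the vertices and price them.
edamame only: max(23/8, 3.3/1.9) = 2.875 servings → $3.74.
chickpeas only: max(23/6, 3.3/1.9) = 3.833 servings → $2.11.
sweet potato only: max(23/4, 3.3/0.9) = 5.75 servings → $3.74.
edamame + chickpeas: intersection lies outside the first quadrant.
edamame + sweet potato: the both-tight solution has a negative serving — not a feasible corner.
chickpeas + sweet potato: the both-tight solution has a negative serving — not a feasible corner.
Cheapest feasible corner: $2.11.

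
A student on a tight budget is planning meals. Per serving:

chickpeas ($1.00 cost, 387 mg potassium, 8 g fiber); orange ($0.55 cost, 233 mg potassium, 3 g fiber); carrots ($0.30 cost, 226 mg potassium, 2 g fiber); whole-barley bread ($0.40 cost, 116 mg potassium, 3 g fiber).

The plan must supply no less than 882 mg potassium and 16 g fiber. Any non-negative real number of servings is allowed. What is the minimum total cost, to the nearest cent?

$2.04

A basic optimal solution has at most two foods positive. Try each food alone and each pair with both targets met exactly.
chickpeas only: max(882/387, 16/8) = 2.279 servings → $2.28.
orange only: max(882/233, 16/3) = 5.333 servings → $2.93.
carrots only: max(882/226, 16/2) = 8 servings → $2.40.
whole-barley bread only: max(882/116, 16/3) = 7.603 servings → $3.04.
chickpeas + orange with both tight: 1.539 servings and 1.229 servings → $2.22.
chickpeas + carrots with both tight: 1.791 servings and 0.8356 servings → $2.04.
chickpeas + whole-barley bread: the both-tight solution has a negative serving — not a feasible corner.
orange + carrots: the both-tight solution has a negative serving — not a feasible corner.
orange + whole-barley bread with both tight: 2.251 servings and 3.083 servings → $2.47.
carrots + whole-barley bread with both tight: 1.771 servings and 4.152 servings → $2.19.
So the least-cost plan costs $2.04.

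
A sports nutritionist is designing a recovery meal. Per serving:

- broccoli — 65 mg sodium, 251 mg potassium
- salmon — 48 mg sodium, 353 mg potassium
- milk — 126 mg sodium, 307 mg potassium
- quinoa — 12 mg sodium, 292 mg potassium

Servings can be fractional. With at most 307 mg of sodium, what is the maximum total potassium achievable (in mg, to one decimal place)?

7470.3 mg

Potassium per mg sodium: quinoa 24.33, salmon 7.354, broccoli 3.862, milk 2.437.
With no serving limits, spend the whole sodium allowance on quinoa: 307 mg / 12 mg × 292 mg = 7470.3 mg.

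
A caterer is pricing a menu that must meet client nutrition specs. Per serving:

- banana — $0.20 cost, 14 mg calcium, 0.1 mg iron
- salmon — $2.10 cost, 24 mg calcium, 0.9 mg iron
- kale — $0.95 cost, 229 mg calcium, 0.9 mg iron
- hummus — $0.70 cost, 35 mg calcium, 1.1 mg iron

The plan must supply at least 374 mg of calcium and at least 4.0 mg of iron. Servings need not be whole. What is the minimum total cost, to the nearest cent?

$3.01

Check every corner: each single food scaled to meet both minima, and each pair solved so both constraints bind.
banana only: max(374/14, 4.0/0.1) = 40 servings → $8.00.
salmon only: max(374/24, 4.0/0.9) = 15.58 servings → $32.73.
kale only: max(374/229, 4.0/0.9) = 4.444 servings → $4.22.
hummus only: max(374/35, 4.0/1.1) = 10.69 servings → $7.48.
banana + salmon with both tight: 23.59 servings and 1.824 servings → $8.55.
banana + kale: the both-tight solution has a negative serving — not a feasible corner.
banana + hummus with both tight: 22.81 servings and 1.563 servings → $5.66.
salmon + kale with both tight: 3.14 servings and 1.304 servings → $7.83.
salmon + hummus with both targets exact would need a negative amount; discard.
kale + hummus with both tight: 1.231 servings and 2.629 servings → $3.01.
Cheapest feasible corner: $3.01.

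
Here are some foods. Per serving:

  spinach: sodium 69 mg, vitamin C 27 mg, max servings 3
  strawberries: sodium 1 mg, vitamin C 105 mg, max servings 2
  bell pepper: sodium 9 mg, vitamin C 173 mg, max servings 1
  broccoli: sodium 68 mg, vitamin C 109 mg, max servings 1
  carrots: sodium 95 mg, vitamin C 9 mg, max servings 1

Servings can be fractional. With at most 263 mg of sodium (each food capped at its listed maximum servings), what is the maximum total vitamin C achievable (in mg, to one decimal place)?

Vitamin C per mg sodium: strawberries 105, bell pepper 19.22, broccoli 1.603, spinach 0.3913, carrots 0.09474.
Take 2 servings of strawberries: uses 2 mg sodium, +210.0 mg vitamin C (running total 210.0 mg).
Take 1 serving of bell pepper: uses 9 mg sodium, +173.0 mg vitamin C (running total 383.0 mg).
Take 1 serving of broccoli: uses 68 mg sodium, +109.0 mg vitamin C (running total 492.0 mg).
Take 2.667 servings of spinach: uses 184 mg sodium, +72.0 mg vitamin C (running total 564.0 mg).
Filling greedily by vitamin C-per-mg sodium is optimal for one linear limit, giving 564.0 mg.

564.0 mg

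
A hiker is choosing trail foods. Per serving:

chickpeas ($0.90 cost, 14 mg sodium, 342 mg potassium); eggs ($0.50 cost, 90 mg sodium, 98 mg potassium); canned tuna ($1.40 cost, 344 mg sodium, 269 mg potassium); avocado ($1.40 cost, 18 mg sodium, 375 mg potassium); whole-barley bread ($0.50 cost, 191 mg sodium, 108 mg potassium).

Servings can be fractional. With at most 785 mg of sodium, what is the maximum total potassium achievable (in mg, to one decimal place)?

19176.4 mg

Potassium per mg sodium: chickpeas 24.43, avocado 20.83, eggs 1.089, canned tuna 0.782, whole-barley bread 0.5654.
With no serving limits, spend the whole sodium allowance on chickpeas: 785 mg / 14 mg × 342 mg = 19176.4 mg.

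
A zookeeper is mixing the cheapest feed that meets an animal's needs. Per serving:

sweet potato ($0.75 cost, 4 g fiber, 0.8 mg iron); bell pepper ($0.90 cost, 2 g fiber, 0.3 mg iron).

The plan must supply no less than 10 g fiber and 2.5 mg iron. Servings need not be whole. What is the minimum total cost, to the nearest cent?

Compare the cost at each extreme point of the feasible region.
sweet potato only: max(10/4, 2.5/0.8) = 3.125 servings → $2.34.
bell pepper only: max(10/2, 2.5/0.3) = 8.333 servings → $7.50.
sweet potato + bell pepper: the both-tight solution has a negative serving — not a feasible corner.
The minimum over all feasible corners is $2.34.

$2.34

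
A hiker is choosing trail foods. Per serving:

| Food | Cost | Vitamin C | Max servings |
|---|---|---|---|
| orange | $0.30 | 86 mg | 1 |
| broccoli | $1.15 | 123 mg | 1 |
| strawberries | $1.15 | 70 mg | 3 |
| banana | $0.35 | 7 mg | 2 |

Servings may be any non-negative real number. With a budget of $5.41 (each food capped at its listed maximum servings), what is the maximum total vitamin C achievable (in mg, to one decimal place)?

429.2 mg

Vitamin C per dollar: orange 286.7, broccoli 107, strawberries 60.87, banana 20.
Take 1 serving of orange: spends $0.30, +86.0 mg vitamin C (running total 86.0 mg).
Take 1 serving of broccoli: spends $1.15, +123.0 mg vitamin C (running total 209.0 mg).
Take 3 servings of strawberries: spends $3.45, +210.0 mg vitamin C (running total 419.0 mg).
Take 1.457 servings of banana: spends $0.51, +10.2 mg vitamin C (running total 429.2 mg).
Greedy by best ratio exhausts the cost allowance optimally: 429.2 mg.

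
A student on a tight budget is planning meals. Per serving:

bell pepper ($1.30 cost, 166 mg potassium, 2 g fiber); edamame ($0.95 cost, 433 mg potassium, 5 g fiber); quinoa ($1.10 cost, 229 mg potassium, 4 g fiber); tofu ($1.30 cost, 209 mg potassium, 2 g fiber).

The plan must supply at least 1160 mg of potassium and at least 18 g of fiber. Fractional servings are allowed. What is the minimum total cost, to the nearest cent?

An LP optimum is at a vertex; with two nutrient constraints at most two foods are used. Check each candidate.
bell pepper only: max(1160/166, 18/2) = 9 servings → $11.70.
edamame only: max(1160/433, 18/5) = 3.6 servings → $3.42.
quinoa only: max(1160/229, 18/4) = 5.066 servings → $5.57.
tofu only: max(1160/209, 18/2) = 9 servings → $11.70.
bell pepper + edamame: the both-tight solution has a negative serving — not a feasible corner.
bell pepper + quinoa with both tight: 2.515 servings and 3.243 servings → $6.84.
bell pepper + tofu: the both-tight solution has a negative serving — not a feasible corner.
edamame + quinoa with both tight: 0.8825 servings and 3.397 servings → $4.57.
edamame + tofu: the both-tight solution has a negative serving — not a feasible corner.
quinoa + tofu with both tight: 3.815 servings and 1.37 servings → $5.98.
The minimum over all feasible corners is $3.42.

$3.42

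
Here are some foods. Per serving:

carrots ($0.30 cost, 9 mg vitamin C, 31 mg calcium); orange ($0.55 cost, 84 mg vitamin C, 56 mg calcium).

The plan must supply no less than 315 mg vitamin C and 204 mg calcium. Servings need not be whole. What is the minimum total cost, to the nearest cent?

$2.06

With two linear requirements the optimum uses one or two foods; enumerate the corners.
carrots only: max(315/9, 204/31) = 35 servings → $10.50.
orange only: max(315/84, 204/56) = 3.75 servings → $2.06.
carrots + orange with both targets exact would need a negative amount; discard.
So the least-cost plan costs $2.06.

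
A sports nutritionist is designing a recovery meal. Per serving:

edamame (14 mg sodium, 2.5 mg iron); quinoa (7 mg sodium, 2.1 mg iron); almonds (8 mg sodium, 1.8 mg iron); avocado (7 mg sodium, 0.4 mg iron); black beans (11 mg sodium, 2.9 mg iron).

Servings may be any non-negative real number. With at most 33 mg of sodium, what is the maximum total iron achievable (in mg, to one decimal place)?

9.9 mg

Iron per mg sodium: quinoa 0.3, black beans 0.2636, almonds 0.225, edamame 0.1786, avocado 0.05714.
With no serving limits, spend the whole sodium allowance on quinoa: 33 mg / 7 mg × 2.1 mg = 9.9 mg.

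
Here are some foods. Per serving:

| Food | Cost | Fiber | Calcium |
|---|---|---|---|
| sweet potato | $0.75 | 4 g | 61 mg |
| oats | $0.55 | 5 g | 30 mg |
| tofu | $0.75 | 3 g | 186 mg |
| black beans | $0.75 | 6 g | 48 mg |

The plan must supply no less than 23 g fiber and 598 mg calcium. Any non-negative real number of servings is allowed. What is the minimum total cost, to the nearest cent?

With two linear requirements the optimum uses one or two foods; enumerate the corners.
sweet potato only: max(23/4, 598/61) = 9.803 servings → $7.35.
oats only: max(23/5, 598/30) = 19.93 servings → $10.96.
tofu only: max(23/3, 598/186) = 7.667 servings → $5.75.
black beans only: max(23/6, 598/48) = 12.46 servings → $9.34.
sweet potato + oats: intersection lies outside the first quadrant.
sweet potato + tofu with both tight: 4.428 servings and 1.763 servings → $4.64.
sweet potato + black beans: the both-tight solution has a negative serving — not a feasible corner.
oats + tofu with both tight: 2.957 servings and 2.738 servings → $3.68.
oats + black beans: the both-tight solution has a negative serving — not a feasible corner.
tofu + black beans with both tight: 2.556 servings and 2.556 servings → $3.83.
Cheapest feasible corner: $3.68.

$3.68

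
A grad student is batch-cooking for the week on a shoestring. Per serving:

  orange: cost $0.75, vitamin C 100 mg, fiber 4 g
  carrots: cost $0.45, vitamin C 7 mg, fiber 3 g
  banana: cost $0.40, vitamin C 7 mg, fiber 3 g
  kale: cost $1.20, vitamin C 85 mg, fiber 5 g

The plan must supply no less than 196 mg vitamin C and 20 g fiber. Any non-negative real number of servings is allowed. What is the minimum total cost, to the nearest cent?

Compare the cost at each extreme point of the feasible region.
orange only: max(196/100, 20/4) = 5 servings → $3.75.
carrots only: max(196/7, 20/3) = 28 servings → $12.60.
banana only: max(196/7, 20/3) = 28 servings → $11.20.
kale only: max(196/85, 20/5) = 4 servings → $4.80.
orange + carrots with both tight: 1.647 servings and 4.471 servings → $3.25.
orange + banana with both tight: 1.647 servings and 4.471 servings → $3.02.
orange + kale: intersection lies outside the first quadrant.
carrots + banana (both tight): parallel constraints — no distinct corner.
carrots + kale with both tight: 3.273 servings and 2.036 servings → $3.92.
banana + kale with both tight: 3.273 servings and 2.036 servings → $3.75.
So the least-cost plan costs $3.02.

$3.02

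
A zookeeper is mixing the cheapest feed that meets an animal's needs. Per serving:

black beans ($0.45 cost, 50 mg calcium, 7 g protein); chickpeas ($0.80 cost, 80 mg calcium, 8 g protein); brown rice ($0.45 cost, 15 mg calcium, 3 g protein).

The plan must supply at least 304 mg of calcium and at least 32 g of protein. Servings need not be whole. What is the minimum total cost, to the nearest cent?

With two linear requirements the optimum uses one or two foods; enumerate the corners.
black beans only: max(304/50, 32/7) = 6.08 servings → $2.74.
chickpeas only: max(304/80, 32/8) = 4 servings → $3.20.
brown rice only: max(304/15, 32/3) = 20.27 servings → $9.12.
black beans + chickpeas with both tight: 0.8 servings and 3.3 servings → $3.00.
black beans + brown rice: the both-tight solution has a negative serving — not a feasible corner.
chickpeas + brown rice with both tight: 3.6 servings and 1.067 servings → $3.36.
So the least-cost plan costs $2.74.

$2.74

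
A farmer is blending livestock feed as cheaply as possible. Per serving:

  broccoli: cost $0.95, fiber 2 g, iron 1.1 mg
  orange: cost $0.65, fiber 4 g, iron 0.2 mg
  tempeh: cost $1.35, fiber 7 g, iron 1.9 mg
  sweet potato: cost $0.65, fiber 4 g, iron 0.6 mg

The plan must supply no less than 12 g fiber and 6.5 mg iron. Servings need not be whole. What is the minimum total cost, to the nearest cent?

A basic optimal solution has at most two foods positive. Try each food alone and each pair with both targets met exactly.
broccoli only: max(12/2, 6.5/1.1) = 6 servings → $5.70.
orange only: max(12/4, 6.5/0.2) = 32.5 servings → $21.12.
tempeh only: max(12/7, 6.5/1.9) = 3.421 servings → $4.62.
sweet potato only: max(12/4, 6.5/0.6) = 10.83 servings → $7.04.
broccoli + orange with both tight: 5.9 servings and 0.05 servings → $5.64.
broccoli + tempeh with both tight: 5.821 servings and 0.05128 servings → $5.60.
broccoli + sweet potato with both tight: 5.875 servings and 0.0625 servings → $5.62.
orange + tempeh: the both-tight solution has a negative serving — not a feasible corner.
orange + sweet potato: intersection lies outside the first quadrant.
tempeh + sweet potato: the both-tight solution has a negative serving — not a feasible corner.
The minimum over all feasible corners is $4.62.

$4.62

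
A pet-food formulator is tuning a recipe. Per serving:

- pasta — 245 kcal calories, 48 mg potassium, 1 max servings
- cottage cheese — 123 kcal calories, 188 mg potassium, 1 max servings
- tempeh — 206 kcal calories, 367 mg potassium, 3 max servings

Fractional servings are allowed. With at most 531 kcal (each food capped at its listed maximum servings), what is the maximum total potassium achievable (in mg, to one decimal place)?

946.0 mg

Potassium per kcal: tempeh 1.782, cottage cheese 1.528, pasta 0.1959.
Take 2.578 servings of tempeh: uses 531 kcal, +946.0 mg potassium (running total 946.0 mg).
Filling greedily by potassium-per-kcal is optimal for one linear limit, giving 946.0 mg.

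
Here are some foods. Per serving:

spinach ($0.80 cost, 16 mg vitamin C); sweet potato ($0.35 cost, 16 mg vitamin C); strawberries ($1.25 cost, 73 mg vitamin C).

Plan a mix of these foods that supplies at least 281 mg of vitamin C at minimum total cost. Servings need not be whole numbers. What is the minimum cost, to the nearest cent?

Cost per mg of vitamin C: strawberries $0.0171, sweet potato $0.0219, spinach $0.0500.
With no serving limits, use only strawberries: 281 mg / 73 mg = 3.849 servings × $1.25 = $4.81.

$4.81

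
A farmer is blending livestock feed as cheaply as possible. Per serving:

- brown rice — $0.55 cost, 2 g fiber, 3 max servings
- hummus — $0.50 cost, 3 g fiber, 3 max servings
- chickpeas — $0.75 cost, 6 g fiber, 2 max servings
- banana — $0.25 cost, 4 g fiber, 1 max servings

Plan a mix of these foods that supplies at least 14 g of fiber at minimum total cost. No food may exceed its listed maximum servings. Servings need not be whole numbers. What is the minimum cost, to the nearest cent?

Cost per g of fiber: banana $0.0625, chickpeas $0.1250, hummus $0.1667, brown rice $0.2750.
Take 1 serving of banana: +4.0 g fiber for $0.25 (total $0.25, still need 10.0 g).
Take 1.667 servings of chickpeas: +10.0 g fiber for $1.25 (total $1.50, still need 0.0 g).
Greedy by cheapest-per-g is optimal for a single linear constraint, so the minimum cost is $1.50.

$1.50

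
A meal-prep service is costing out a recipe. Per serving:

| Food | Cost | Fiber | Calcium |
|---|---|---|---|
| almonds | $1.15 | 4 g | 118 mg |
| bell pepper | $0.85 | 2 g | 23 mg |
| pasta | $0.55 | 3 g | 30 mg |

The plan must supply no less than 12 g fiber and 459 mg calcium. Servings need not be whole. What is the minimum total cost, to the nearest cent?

Two binding constraints pin down two serving amounts, so the optimal mix uses at most two foods. The candidates are each food alone (scaled to the tighter of fiber/calcium) and each pair with both constraints tight.
almonds only: max(12/4, 459/118) = 3.89 servings → $4.47.
bell pepper only: max(12/2, 459/23) = 19.96 servings → $16.96.
pasta only: max(12/3, 459/30) = 15.3 servings → $8.41.
almonds + bell pepper with both targets exact would need a negative amount; discard.
almonds + pasta: intersection lies outside the first quadrant.
bell pepper + pasta: the both-tight solution has a negative serving — not a feasible corner.
The minimum over all feasible corners is $4.47.

$4.47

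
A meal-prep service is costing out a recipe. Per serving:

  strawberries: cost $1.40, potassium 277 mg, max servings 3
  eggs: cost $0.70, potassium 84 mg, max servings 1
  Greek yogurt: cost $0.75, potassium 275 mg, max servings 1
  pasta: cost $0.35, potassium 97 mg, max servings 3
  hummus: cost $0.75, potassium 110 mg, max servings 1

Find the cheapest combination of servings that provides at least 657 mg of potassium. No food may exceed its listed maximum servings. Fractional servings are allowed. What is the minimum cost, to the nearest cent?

$2.26

Cost per mg of potassium: Greek yogurt $0.0027, pasta $0.0036, strawberries $0.0051, hummus $0.0068, eggs $0.0083.
Take 1 serving of Greek yogurt: +275.0 mg potassium for $0.75 (total $0.75, still need 382.0 mg).
Take 3 servings of pasta: +291.0 mg potassium for $1.05 (total $1.80, still need 91.0 mg).
Take 0.3285 servings of strawberries: +91.0 mg potassium for $0.46 (total $2.26, still need 0.0 mg).
Filling from the cheapest source first is optimal under one linear minimum: $2.26.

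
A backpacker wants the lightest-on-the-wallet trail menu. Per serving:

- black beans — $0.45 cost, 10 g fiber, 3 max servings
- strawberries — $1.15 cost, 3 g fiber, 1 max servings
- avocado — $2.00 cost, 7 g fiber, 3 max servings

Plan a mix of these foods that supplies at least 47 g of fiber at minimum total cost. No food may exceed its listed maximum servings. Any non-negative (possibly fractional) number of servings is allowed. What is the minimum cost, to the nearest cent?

$6.21

Cost per g of fiber: black beans $0.0450, avocado $0.2857, strawberries $0.3833.
Take 3 servings of black beans: +30.0 g fiber for $1.35 (total $1.35, still need 17.0 g).
Take 2.429 servings of avocado: +17.0 g fiber for $4.86 (total $6.21, still need 0.0 g).
Greedy by cheapest-per-g is optimal for a single linear constraint, so the minimum cost is $6.21.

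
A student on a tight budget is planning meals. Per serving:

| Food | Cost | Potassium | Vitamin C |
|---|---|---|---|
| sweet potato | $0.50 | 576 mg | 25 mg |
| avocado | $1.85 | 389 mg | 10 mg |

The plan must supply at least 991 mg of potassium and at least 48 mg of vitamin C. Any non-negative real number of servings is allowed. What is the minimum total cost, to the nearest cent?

$0.96

Check every corner: each single food scaled to meet both minima, and each pair solved so both constraints bind.
sweet potato only: max(991/576, 48/25) = 1.92 servings → $0.96.
avocado only: max(991/389, 48/10) = 4.8 servings → $8.88.
sweet potato + avocado with both targets exact would need a negative amount; discard.
The minimum over all feasible corners is $0.96.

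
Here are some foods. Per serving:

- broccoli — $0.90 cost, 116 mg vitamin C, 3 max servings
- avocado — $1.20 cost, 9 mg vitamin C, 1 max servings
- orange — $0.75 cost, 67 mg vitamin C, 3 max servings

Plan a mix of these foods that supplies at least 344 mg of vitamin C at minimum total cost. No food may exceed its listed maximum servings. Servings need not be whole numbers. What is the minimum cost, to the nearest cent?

Cost per mg of vitamin C: broccoli $0.0078, orange $0.0112, avocado $0.1333.
Take 2.966 servings of broccoli: +344.0 mg vitamin C for $2.67 (total $2.67, still need 0.0 mg).
Greedy by cheapest-per-mg is optimal for a single linear constraint, so the minimum cost is $2.67.

$2.67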